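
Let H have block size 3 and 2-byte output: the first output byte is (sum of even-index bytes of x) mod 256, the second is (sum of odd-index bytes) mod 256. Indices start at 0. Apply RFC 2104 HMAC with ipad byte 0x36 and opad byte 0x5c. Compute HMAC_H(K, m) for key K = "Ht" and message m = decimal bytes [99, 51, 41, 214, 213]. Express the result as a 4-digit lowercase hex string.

Key "Ht" = 48 74 is 2 bytes ≤ B = 3; zero-pad to 3 bytes: K' = 48 74 00.
K' ⊕ ipad = 7e 42 36.  K' ⊕ opad = 14 28 5c.
Inner input = (K'⊕ipad) ∥ m = 7e 42 36 ∥ 63 33 29 d6 d5.
Inner hash: even-index sum = 445 mod 256 = 189; odd-index sum = 419 mod 256 = 163 → bd a3.
Outer input = (K'⊕opad) ∥ inner = 14 28 5c ∥ bd a3.
Outer hash (tag): even-index sum = 275 mod 256 = 19; odd-index sum = 229 mod 256 = 229 → 13 e5.

13e5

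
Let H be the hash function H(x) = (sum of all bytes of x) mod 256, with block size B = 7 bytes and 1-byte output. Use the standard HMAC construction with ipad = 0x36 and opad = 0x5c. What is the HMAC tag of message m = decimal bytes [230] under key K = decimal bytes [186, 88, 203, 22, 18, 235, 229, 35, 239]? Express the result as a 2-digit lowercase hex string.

de

Key decimal bytes [186, 88, 203, 22, 18, 235, 229, 35, 239] = ba 58 cb 16 12 eb e5 23 ef is 9 bytes > B = 7, so hash it first: H(key) = e7, then zero-pad to 7 bytes: K' = e7 00 00 00 00 00 00.
K' ⊕ ipad = d1 36 36 36 36 36 36.  K' ⊕ opad = bb 5c 5c 5c 5c 5c 5c.
Inner input = (K'⊕ipad) ∥ m = d1 36 36 36 36 36 36 ∥ e6.
Inner hash: sum = 209+54+54+54+54+54+54+230 = 763; mod 256 = 251 → fb.
Outer input = (K'⊕opad) ∥ inner = bb 5c 5c 5c 5c 5c 5c ∥ fb.
Outer hash (tag): sum = 187+92+92+92+92+92+92+251 = 990; mod 256 = 222 → de.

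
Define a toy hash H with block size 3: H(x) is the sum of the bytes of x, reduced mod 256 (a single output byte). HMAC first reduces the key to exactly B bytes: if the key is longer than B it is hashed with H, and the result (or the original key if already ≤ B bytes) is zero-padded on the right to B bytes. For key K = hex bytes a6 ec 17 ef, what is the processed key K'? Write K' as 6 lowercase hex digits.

|K| = 4 > B = 3, so first hash the key.
H(K): sum = 166+236+23+239 = 664; mod 256 = 152 → 98.
Zero-pad H(K) = 98 to 3 bytes: K' = 98 00 00.

980000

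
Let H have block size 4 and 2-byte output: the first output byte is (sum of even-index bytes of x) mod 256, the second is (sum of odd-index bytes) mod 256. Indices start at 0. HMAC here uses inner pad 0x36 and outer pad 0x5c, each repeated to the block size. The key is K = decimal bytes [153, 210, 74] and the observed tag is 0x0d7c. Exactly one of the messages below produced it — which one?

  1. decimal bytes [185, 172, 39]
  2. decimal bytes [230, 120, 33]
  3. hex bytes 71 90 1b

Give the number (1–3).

2

Key decimal bytes [153, 210, 74] = 99 d2 4a is 3 bytes ≤ B = 4; zero-pad to 4 bytes: K' = 99 d2 4a 00.
K' ⊕ ipad = af e4 7c 36; K' ⊕ opad = c5 8e 16 5c.
m1: inner = H(af e4 7c 36 b9 ac 27) = 0b c6; tag = H(c5 8e 16 5c 0b c6) = e6b0
m2: inner = H(af e4 7c 36 e6 78 21) = 32 92; tag = H(c5 8e 16 5c 32 92) = 0d7c ← matches
m3: inner = H(af e4 7c 36 71 90 1b) = b7 aa; tag = H(c5 8e 16 5c b7 aa) = 9294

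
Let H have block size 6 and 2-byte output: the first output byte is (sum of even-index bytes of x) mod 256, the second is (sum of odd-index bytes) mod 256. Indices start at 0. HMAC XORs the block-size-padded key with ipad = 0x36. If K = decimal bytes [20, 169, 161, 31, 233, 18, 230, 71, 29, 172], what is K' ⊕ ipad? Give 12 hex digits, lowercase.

97fb36363636

Key decimal bytes [20, 169, 161, 31, 233, 18, 230, 71, 29, 172] = 14 a9 a1 1f e9 12 e6 47 1d ac is 10 bytes > B = 6, so hash it first: H(key) = a1 cd, then zero-pad to 6 bytes: K' = a1 cd 00 00 00 00.
XOR each byte with 0x36: a1⊕36=97, cd⊕36=fb, 00⊕36=36, 00⊕36=36, 00⊕36=36, 00⊕36=36.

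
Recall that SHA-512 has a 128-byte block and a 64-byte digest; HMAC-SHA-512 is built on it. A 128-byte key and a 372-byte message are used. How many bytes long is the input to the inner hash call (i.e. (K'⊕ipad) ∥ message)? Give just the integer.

500

Key is 128 ≤ 128 bytes, zero-padded: |K'| = 128.
Inner input = (K'⊕ipad) ∥ m → 128 + 372 = 500 bytes.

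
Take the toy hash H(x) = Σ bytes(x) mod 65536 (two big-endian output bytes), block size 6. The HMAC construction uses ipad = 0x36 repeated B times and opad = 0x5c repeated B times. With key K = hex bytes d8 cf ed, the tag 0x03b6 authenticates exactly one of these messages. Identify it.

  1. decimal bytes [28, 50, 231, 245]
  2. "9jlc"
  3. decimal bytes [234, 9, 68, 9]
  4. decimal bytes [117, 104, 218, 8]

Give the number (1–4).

Key hex bytes d8 cf ed is 3 bytes ≤ B = 6; zero-pad to 6 bytes: K' = d8 cf ed 00 00 00.
K' ⊕ ipad = ee f9 db 36 36 36; K' ⊕ opad = 84 93 b1 5c 5c 5c.
m1: inner = H(ee f9 db 36 36 36 1c 32 e7 f5) = 05 8e; tag = H(84 93 b1 5c 5c 5c 05 8e) = 036f
m2: inner = H(ee f9 db 36 36 36 39 6a 6c 63) = 04 d6; tag = H(84 93 b1 5c 5c 5c 04 d6) = 03b6 ← matches
m3: inner = H(ee f9 db 36 36 36 ea 09 44 09) = 04 a4; tag = H(84 93 b1 5c 5c 5c 04 a4) = 0384
m4: inner = H(ee f9 db 36 36 36 75 68 da 08) = 05 23; tag = H(84 93 b1 5c 5c 5c 05 23) = 0304

2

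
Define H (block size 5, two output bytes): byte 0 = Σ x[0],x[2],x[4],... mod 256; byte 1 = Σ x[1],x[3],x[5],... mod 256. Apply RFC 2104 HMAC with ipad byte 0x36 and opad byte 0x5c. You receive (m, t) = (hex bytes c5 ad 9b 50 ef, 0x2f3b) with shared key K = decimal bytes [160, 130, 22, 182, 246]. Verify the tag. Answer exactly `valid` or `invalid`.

invalid

Key decimal bytes [160, 130, 22, 182, 246] = a0 82 16 b6 f6 is exactly B = 5 bytes: K' = a0 82 16 b6 f6.
K' ⊕ ipad = 96 b4 20 80 c0; K' ⊕ opad = fc de 4a ea aa.
Inner hash: even-index sum = 627 mod 256 = 115; odd-index sum = 899 mod 256 = 131 → 73 83.
Outer hash (recomputed tag): even-index sum = 627 mod 256 = 115; odd-index sum = 571 mod 256 = 59 → 73 3b.
Recomputed tag = 733b; claimed = 2f3b → mismatch.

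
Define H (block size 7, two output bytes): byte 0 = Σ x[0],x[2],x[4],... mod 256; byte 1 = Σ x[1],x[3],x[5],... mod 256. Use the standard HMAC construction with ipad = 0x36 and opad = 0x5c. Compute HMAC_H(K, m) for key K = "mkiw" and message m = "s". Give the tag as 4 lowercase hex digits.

65e4

Key "mkiw" = 6d 6b 69 77 is 4 bytes ≤ B = 7; zero-pad to 7 bytes: K' = 6d 6b 69 77 00 00 00.
K' ⊕ ipad = 5b 5d 5f 41 36 36 36.  K' ⊕ opad = 31 37 35 2b 5c 5c 5c.
Inner input = (K'⊕ipad) ∥ m = 5b 5d 5f 41 36 36 36 ∥ 73.
Inner hash: even-index sum = 294 mod 256 = 38; odd-index sum = 327 mod 256 = 71 → 26 47.
Outer input = (K'⊕opad) ∥ inner = 31 37 35 2b 5c 5c 5c ∥ 26 47.
Outer hash (tag): even-index sum = 357 mod 256 = 101; odd-index sum = 228 mod 256 = 228 → 65 e4.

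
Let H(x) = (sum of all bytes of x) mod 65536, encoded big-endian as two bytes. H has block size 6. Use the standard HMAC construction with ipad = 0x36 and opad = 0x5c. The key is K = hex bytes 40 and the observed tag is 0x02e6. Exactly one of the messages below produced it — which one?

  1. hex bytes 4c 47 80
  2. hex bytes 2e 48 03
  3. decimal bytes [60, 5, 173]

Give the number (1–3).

Key hex bytes 40 is 1 byte ≤ B = 6; zero-pad to 6 bytes: K' = 40 00 00 00 00 00.
K' ⊕ ipad = 76 36 36 36 36 36; K' ⊕ opad = 1c 5c 5c 5c 5c 5c.
m1: inner = H(76 36 36 36 36 36 4c 47 80) = 02 97; tag = H(1c 5c 5c 5c 5c 5c 02 97) = 0281
m2: inner = H(76 36 36 36 36 36 2e 48 03) = 01 fd; tag = H(1c 5c 5c 5c 5c 5c 01 fd) = 02e6 ← matches
m3: inner = H(76 36 36 36 36 36 3c 05 ad) = 02 72; tag = H(1c 5c 5c 5c 5c 5c 02 72) = 025c

2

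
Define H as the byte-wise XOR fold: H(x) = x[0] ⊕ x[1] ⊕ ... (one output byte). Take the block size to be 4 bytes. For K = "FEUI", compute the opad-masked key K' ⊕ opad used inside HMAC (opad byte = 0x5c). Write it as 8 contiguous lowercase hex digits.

Key "FEUI" = 46 45 55 49 is exactly B = 4 bytes: K' = 46 45 55 49.
XOR each byte with 0x5c: 46⊕5c=1a, 45⊕5c=19, 55⊕5c=09, 49⊕5c=15.

1a190915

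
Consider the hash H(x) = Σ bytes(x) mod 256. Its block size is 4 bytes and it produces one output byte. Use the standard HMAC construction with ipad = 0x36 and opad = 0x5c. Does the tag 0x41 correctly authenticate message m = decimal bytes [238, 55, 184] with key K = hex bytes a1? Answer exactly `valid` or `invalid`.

invalid

Key hex bytes a1 is 1 byte ≤ B = 4; zero-pad to 4 bytes: K' = a1 00 00 00.
K' ⊕ ipad = 97 36 36 36; K' ⊕ opad = fd 5c 5c 5c.
Inner hash: sum = 151+54+54+54+238+55+184 = 790; mod 256 = 22 → 16.
Outer hash (recomputed tag): sum = 253+92+92+92+22 = 551; mod 256 = 39 → 27.
Recomputed tag = 27; claimed = 41 → mismatch.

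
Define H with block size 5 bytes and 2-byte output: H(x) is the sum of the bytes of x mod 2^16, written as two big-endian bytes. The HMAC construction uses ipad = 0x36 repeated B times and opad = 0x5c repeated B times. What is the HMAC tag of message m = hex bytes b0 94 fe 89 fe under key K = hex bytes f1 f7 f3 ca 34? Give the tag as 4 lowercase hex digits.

0320

Key hex bytes f1 f7 f3 ca 34 is exactly B = 5 bytes: K' = f1 f7 f3 ca 34.
K' ⊕ ipad = c7 c1 c5 fc 02.  K' ⊕ opad = ad ab af 96 68.
Inner input = (K'⊕ipad) ∥ m = c7 c1 c5 fc 02 ∥ b0 94 fe 89 fe.
Inner hash: sum = 199+193+197+252+2+176+148+254+137+254 = 1812 → 07 14.
Outer input = (K'⊕opad) ∥ inner = ad ab af 96 68 ∥ 07 14.
Outer hash (tag): sum = 173+171+175+150+104+7+20 = 800 → 03 20.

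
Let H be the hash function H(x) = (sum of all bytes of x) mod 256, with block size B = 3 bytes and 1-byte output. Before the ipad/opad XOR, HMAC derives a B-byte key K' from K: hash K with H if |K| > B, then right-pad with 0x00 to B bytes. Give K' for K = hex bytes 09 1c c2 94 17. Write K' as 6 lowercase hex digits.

920000

|K| = 5 > B = 3, so first hash the key.
H(K): sum = 9+28+194+148+23 = 402; mod 256 = 146 → 92.
Zero-pad H(K) = 92 to 3 bytes: K' = 92 00 00.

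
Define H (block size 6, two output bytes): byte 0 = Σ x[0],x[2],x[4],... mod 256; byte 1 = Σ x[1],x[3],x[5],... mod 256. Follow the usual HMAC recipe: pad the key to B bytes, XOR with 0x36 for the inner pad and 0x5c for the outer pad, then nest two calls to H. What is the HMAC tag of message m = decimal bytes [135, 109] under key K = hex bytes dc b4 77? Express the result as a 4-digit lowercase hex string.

Key hex bytes dc b4 77 is 3 bytes ≤ B = 6; zero-pad to 6 bytes: K' = dc b4 77 00 00 00.
K' ⊕ ipad = ea 82 41 36 36 36.  K' ⊕ opad = 80 e8 2b 5c 5c 5c.
Inner input = (K'⊕ipad) ∥ m = ea 82 41 36 36 36 ∥ 87 6d.
Inner hash: even-index sum = 488 mod 256 = 232; odd-index sum = 347 mod 256 = 91 → e8 5b.
Outer input = (K'⊕opad) ∥ inner = 80 e8 2b 5c 5c 5c ∥ e8 5b.
Outer hash (tag): even-index sum = 495 mod 256 = 239; odd-index sum = 507 mod 256 = 251 → ef fb.

effb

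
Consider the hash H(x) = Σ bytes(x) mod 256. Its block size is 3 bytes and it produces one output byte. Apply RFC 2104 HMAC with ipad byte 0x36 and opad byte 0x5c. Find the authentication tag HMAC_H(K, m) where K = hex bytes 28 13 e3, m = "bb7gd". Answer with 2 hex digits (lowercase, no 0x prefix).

Key hex bytes 28 13 e3 is exactly B = 3 bytes: K' = 28 13 e3.
K' ⊕ ipad = 1e 25 d5.  K' ⊕ opad = 74 4f bf.
Inner input = (K'⊕ipad) ∥ m = 1e 25 d5 ∥ 62 62 37 67 64.
Inner hash: sum = 30+37+213+98+98+55+103+100 = 734; mod 256 = 222 → de.
Outer input = (K'⊕opad) ∥ inner = 74 4f bf ∥ de.
Outer hash (tag): sum = 116+79+191+222 = 608; mod 256 = 96 → 60.

60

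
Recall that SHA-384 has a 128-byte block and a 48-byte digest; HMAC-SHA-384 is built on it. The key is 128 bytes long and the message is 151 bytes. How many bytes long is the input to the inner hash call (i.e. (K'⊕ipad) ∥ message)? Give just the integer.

279

Key is 128 ≤ 128 bytes, zero-padded: |K'| = 128.
Inner input = (K'⊕ipad) ∥ m → 128 + 151 = 279 bytes.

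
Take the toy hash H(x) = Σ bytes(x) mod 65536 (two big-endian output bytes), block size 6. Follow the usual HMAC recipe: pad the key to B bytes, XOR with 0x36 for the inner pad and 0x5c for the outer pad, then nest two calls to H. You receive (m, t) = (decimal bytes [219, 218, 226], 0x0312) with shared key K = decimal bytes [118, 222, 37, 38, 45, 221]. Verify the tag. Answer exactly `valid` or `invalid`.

invalid

Key decimal bytes [118, 222, 37, 38, 45, 221] = 76 de 25 26 2d dd is exactly B = 6 bytes: K' = 76 de 25 26 2d dd.
K' ⊕ ipad = 40 e8 13 10 1b eb; K' ⊕ opad = 2a 82 79 7a 71 81.
Inner hash: sum = 64+232+19+16+27+235+219+218+226 = 1256 → 04 e8.
Outer hash (recomputed tag): sum = 42+130+121+122+113+129+4+232 = 893 → 03 7d.
Recomputed tag = 037d; claimed = 0312 → mismatch.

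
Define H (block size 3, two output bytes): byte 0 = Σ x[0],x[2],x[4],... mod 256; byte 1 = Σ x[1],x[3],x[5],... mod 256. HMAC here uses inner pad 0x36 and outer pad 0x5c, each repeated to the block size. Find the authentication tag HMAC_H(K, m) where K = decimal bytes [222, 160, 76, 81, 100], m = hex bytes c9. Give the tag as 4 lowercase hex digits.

be9b

Key decimal bytes [222, 160, 76, 81, 100] = de a0 4c 51 64 is 5 bytes > B = 3, so hash it first: H(key) = 8e f1, then zero-pad to 3 bytes: K' = 8e f1 00.
K' ⊕ ipad = b8 c7 36.  K' ⊕ opad = d2 ad 5c.
Inner input = (K'⊕ipad) ∥ m = b8 c7 36 ∥ c9.
Inner hash: even-index sum = 238 mod 256 = 238; odd-index sum = 400 mod 256 = 144 → ee 90.
Outer input = (K'⊕opad) ∥ inner = d2 ad 5c ∥ ee 90.
Outer hash (tag): even-index sum = 446 mod 256 = 190; odd-index sum = 411 mod 256 = 155 → be 9b.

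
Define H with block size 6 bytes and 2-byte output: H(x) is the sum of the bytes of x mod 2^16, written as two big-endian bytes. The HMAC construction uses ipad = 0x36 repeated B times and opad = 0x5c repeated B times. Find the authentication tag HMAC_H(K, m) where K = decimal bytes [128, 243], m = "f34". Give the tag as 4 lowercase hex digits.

031e

Key decimal bytes [128, 243] = 80 f3 is 2 bytes ≤ B = 6; zero-pad to 6 bytes: K' = 80 f3 00 00 00 00.
K' ⊕ ipad = b6 c5 36 36 36 36.  K' ⊕ opad = dc af 5c 5c 5c 5c.
Inner input = (K'⊕ipad) ∥ m = b6 c5 36 36 36 36 ∥ 66 33 34.
Inner hash: sum = 182+197+54+54+54+54+102+51+52 = 800 → 03 20.
Outer input = (K'⊕opad) ∥ inner = dc af 5c 5c 5c 5c ∥ 03 20.
Outer hash (tag): sum = 220+175+92+92+92+92+3+32 = 798 → 03 1e.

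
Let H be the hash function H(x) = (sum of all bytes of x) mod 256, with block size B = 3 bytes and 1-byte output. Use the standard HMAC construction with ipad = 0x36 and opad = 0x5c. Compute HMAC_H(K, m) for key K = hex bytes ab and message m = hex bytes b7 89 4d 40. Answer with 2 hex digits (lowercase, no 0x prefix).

85

Key hex bytes ab is 1 byte ≤ B = 3; zero-pad to 3 bytes: K' = ab 00 00.
K' ⊕ ipad = 9d 36 36.  K' ⊕ opad = f7 5c 5c.
Inner input = (K'⊕ipad) ∥ m = 9d 36 36 ∥ b7 89 4d 40.
Inner hash: sum = 157+54+54+183+137+77+64 = 726; mod 256 = 214 → d6.
Outer input = (K'⊕opad) ∥ inner = f7 5c 5c ∥ d6.
Outer hash (tag): sum = 247+92+92+214 = 645; mod 256 = 133 → 85.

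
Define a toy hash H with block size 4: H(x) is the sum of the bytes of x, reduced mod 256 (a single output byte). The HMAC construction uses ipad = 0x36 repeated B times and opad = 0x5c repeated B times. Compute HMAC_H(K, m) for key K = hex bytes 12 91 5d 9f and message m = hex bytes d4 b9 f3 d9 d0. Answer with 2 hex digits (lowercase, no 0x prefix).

Key hex bytes 12 91 5d 9f is exactly B = 4 bytes: K' = 12 91 5d 9f.
K' ⊕ ipad = 24 a7 6b a9.  K' ⊕ opad = 4e cd 01 c3.
Inner input = (K'⊕ipad) ∥ m = 24 a7 6b a9 ∥ d4 b9 f3 d9 d0.
Inner hash: sum = 36+167+107+169+212+185+243+217+208 = 1544; mod 256 = 8 → 08.
Outer input = (K'⊕opad) ∥ inner = 4e cd 01 c3 ∥ 08.
Outer hash (tag): sum = 78+205+1+195+8 = 487; mod 256 = 231 → e7.

e7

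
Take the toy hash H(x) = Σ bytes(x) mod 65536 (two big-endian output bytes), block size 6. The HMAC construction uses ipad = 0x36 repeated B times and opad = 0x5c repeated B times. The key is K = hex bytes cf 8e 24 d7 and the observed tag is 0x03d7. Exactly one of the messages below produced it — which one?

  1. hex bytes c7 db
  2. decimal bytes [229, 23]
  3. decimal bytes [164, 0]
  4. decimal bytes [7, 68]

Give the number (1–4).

Key hex bytes cf 8e 24 d7 is 4 bytes ≤ B = 6; zero-pad to 6 bytes: K' = cf 8e 24 d7 00 00.
K' ⊕ ipad = f9 b8 12 e1 36 36; K' ⊕ opad = 93 d2 78 8b 5c 5c.
m1: inner = H(f9 b8 12 e1 36 36 c7 db) = 04 b2; tag = H(93 d2 78 8b 5c 5c 04 b2) = 03d6
m2: inner = H(f9 b8 12 e1 36 36 e5 17) = 04 0c; tag = H(93 d2 78 8b 5c 5c 04 0c) = 0330
m3: inner = H(f9 b8 12 e1 36 36 a4 00) = 03 b4; tag = H(93 d2 78 8b 5c 5c 03 b4) = 03d7 ← matches
m4: inner = H(f9 b8 12 e1 36 36 07 44) = 03 5b; tag = H(93 d2 78 8b 5c 5c 03 5b) = 037e

3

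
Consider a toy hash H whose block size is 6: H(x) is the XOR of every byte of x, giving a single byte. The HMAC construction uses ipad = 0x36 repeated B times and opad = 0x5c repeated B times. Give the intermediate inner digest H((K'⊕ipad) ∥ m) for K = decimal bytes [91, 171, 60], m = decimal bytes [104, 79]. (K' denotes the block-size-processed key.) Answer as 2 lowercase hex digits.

Key decimal bytes [91, 171, 60] = 5b ab 3c is 3 bytes ≤ B = 6; zero-pad to 6 bytes: K' = 5b ab 3c 00 00 00.
K' ⊕ ipad = 6d 9d 0a 36 36 36.
Inner input = 6d 9d 0a 36 36 36 ∥ 68 4f.
Inner hash: XOR 6d⊕9d⊕0a⊕36⊕36⊕36⊕68⊕4f = eb.

eb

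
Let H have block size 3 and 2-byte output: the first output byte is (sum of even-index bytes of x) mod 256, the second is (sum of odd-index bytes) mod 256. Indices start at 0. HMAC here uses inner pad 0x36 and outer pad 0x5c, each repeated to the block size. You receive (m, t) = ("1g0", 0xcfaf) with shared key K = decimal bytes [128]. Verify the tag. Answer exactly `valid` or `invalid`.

valid

Key decimal bytes [128] = 80 is 1 byte ≤ B = 3; zero-pad to 3 bytes: K' = 80 00 00.
K' ⊕ ipad = b6 36 36; K' ⊕ opad = dc 5c 5c.
Inner hash: even-index sum = 339 mod 256 = 83; odd-index sum = 151 mod 256 = 151 → 53 97.
Outer hash (recomputed tag): even-index sum = 463 mod 256 = 207; odd-index sum = 175 mod 256 = 175 → cf af.
Recomputed tag = cfaf; claimed = cfaf → match.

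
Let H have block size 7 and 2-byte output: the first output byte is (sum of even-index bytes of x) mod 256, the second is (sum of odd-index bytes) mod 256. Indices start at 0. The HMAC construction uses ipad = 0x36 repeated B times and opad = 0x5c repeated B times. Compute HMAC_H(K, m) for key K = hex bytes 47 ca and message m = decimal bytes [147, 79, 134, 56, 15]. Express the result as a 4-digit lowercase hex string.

bfe8

Key hex bytes 47 ca is 2 bytes ≤ B = 7; zero-pad to 7 bytes: K' = 47 ca 00 00 00 00 00.
K' ⊕ ipad = 71 fc 36 36 36 36 36.  K' ⊕ opad = 1b 96 5c 5c 5c 5c 5c.
Inner input = (K'⊕ipad) ∥ m = 71 fc 36 36 36 36 36 ∥ 93 4f 86 38 0f.
Inner hash: even-index sum = 410 mod 256 = 154; odd-index sum = 656 mod 256 = 144 → 9a 90.
Outer input = (K'⊕opad) ∥ inner = 1b 96 5c 5c 5c 5c 5c ∥ 9a 90.
Outer hash (tag): even-index sum = 447 mod 256 = 191; odd-index sum = 488 mod 256 = 232 → bf e8.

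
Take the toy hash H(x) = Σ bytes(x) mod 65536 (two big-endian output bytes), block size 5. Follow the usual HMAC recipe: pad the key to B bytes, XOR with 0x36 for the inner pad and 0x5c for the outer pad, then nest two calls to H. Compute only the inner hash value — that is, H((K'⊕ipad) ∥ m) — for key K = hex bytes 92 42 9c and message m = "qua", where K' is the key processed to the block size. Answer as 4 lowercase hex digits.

0375

Key hex bytes 92 42 9c is 3 bytes ≤ B = 5; zero-pad to 5 bytes: K' = 92 42 9c 00 00.
K' ⊕ ipad = a4 74 aa 36 36.
Inner input = a4 74 aa 36 36 ∥ 71 75 61.
Inner hash: sum = 164+116+170+54+54+113+117+97 = 885 → 03 75.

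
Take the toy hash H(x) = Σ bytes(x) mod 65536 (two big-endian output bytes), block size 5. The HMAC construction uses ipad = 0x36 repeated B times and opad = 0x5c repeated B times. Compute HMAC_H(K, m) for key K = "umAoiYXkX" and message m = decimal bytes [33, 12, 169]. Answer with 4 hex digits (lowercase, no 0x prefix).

01ae

Key "umAoiYXkX" = 75 6d 41 6f 69 59 58 6b 58 is 9 bytes > B = 5, so hash it first: H(key) = 03 6f, then zero-pad to 5 bytes: K' = 03 6f 00 00 00.
K' ⊕ ipad = 35 59 36 36 36.  K' ⊕ opad = 5f 33 5c 5c 5c.
Inner input = (K'⊕ipad) ∥ m = 35 59 36 36 36 ∥ 21 0c a9.
Inner hash: sum = 53+89+54+54+54+33+12+169 = 518 → 02 06.
Outer input = (K'⊕opad) ∥ inner = 5f 33 5c 5c 5c ∥ 02 06.
Outer hash (tag): sum = 95+51+92+92+92+2+6 = 430 → 01 ae.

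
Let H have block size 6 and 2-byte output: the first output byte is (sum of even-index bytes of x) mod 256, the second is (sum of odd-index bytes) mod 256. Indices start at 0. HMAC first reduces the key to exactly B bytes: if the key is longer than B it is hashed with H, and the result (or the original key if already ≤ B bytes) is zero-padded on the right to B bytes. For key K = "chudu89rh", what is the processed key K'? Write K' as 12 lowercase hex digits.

|K| = 9 > B = 6, so first hash the key.
H(K): even-index sum = 494 mod 256 = 238; odd-index sum = 374 mod 256 = 118 → ee 76.
Zero-pad H(K) = ee 76 to 6 bytes: K' = ee 76 00 00 00 00.

ee7600000000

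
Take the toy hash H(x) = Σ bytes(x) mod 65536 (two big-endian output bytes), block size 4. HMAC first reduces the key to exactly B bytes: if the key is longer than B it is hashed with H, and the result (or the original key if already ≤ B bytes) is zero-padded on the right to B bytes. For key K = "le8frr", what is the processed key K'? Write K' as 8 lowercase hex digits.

|K| = 6 > B = 4, so first hash the key.
H(K): sum = 108+101+56+102+114+114 = 595 → 02 53.
Zero-pad H(K) = 02 53 to 4 bytes: K' = 02 53 00 00.

02530000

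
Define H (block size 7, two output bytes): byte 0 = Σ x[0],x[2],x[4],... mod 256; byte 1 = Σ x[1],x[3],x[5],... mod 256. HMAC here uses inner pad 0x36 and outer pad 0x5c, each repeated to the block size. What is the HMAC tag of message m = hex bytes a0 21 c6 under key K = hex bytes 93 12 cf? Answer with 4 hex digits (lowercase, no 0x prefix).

Key hex bytes 93 12 cf is 3 bytes ≤ B = 7; zero-pad to 7 bytes: K' = 93 12 cf 00 00 00 00.
K' ⊕ ipad = a5 24 f9 36 36 36 36.  K' ⊕ opad = cf 4e 93 5c 5c 5c 5c.
Inner input = (K'⊕ipad) ∥ m = a5 24 f9 36 36 36 36 ∥ a0 21 c6.
Inner hash: even-index sum = 555 mod 256 = 43; odd-index sum = 502 mod 256 = 246 → 2b f6.
Outer input = (K'⊕opad) ∥ inner = cf 4e 93 5c 5c 5c 5c ∥ 2b f6.
Outer hash (tag): even-index sum = 784 mod 256 = 16; odd-index sum = 305 mod 256 = 49 → 10 31.

1031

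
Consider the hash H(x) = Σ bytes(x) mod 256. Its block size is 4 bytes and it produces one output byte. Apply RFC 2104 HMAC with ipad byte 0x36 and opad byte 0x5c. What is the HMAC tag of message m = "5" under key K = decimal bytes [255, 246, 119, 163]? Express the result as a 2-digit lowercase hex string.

0b

Key decimal bytes [255, 246, 119, 163] = ff f6 77 a3 is exactly B = 4 bytes: K' = ff f6 77 a3.
K' ⊕ ipad = c9 c0 41 95.  K' ⊕ opad = a3 aa 2b ff.
Inner input = (K'⊕ipad) ∥ m = c9 c0 41 95 ∥ 35.
Inner hash: sum = 201+192+65+149+53 = 660; mod 256 = 148 → 94.
Outer input = (K'⊕opad) ∥ inner = a3 aa 2b ff ∥ 94.
Outer hash (tag): sum = 163+170+43+255+148 = 779; mod 256 = 11 → 0b.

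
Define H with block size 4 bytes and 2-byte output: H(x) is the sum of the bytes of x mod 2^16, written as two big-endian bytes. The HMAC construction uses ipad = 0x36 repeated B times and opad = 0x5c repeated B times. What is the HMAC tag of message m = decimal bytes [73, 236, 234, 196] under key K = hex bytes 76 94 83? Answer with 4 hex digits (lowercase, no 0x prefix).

02e1

Key hex bytes 76 94 83 is 3 bytes ≤ B = 4; zero-pad to 4 bytes: K' = 76 94 83 00.
K' ⊕ ipad = 40 a2 b5 36.  K' ⊕ opad = 2a c8 df 5c.
Inner input = (K'⊕ipad) ∥ m = 40 a2 b5 36 ∥ 49 ec ea c4.
Inner hash: sum = 64+162+181+54+73+236+234+196 = 1200 → 04 b0.
Outer input = (K'⊕opad) ∥ inner = 2a c8 df 5c ∥ 04 b0.
Outer hash (tag): sum = 42+200+223+92+4+176 = 737 → 02 e1.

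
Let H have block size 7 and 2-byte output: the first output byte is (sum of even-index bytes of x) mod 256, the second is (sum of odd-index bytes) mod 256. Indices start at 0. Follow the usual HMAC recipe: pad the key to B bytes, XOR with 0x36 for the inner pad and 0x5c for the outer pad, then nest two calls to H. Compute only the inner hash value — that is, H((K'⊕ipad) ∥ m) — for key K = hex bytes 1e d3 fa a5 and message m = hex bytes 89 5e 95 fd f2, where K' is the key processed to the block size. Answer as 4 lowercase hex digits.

bbbe

Key hex bytes 1e d3 fa a5 is 4 bytes ≤ B = 7; zero-pad to 7 bytes: K' = 1e d3 fa a5 00 00 00.
K' ⊕ ipad = 28 e5 cc 93 36 36 36.
Inner input = 28 e5 cc 93 36 36 36 ∥ 89 5e 95 fd f2.
Inner hash: even-index sum = 699 mod 256 = 187; odd-index sum = 958 mod 256 = 190 → bb be.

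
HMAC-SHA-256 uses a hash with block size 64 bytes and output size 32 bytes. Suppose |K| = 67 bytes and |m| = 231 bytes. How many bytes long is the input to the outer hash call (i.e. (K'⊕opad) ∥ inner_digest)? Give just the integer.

Key is 67 > 64 bytes, so it is hashed to 32 bytes then zero-padded to 64: |K'| = 64.
Outer input = (K'⊕opad) ∥ H(inner) → 64 + 32 = 96 bytes.

96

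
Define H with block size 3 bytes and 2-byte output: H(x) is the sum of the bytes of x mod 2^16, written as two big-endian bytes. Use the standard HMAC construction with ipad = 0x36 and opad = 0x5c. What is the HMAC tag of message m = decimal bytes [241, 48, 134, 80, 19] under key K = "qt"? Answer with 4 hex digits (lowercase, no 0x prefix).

Key "qt" = 71 74 is 2 bytes ≤ B = 3; zero-pad to 3 bytes: K' = 71 74 00.
K' ⊕ ipad = 47 42 36.  K' ⊕ opad = 2d 28 5c.
Inner input = (K'⊕ipad) ∥ m = 47 42 36 ∥ f1 30 86 50 13.
Inner hash: sum = 71+66+54+241+48+134+80+19 = 713 → 02 c9.
Outer input = (K'⊕opad) ∥ inner = 2d 28 5c ∥ 02 c9.
Outer hash (tag): sum = 45+40+92+2+201 = 380 → 01 7c.

017c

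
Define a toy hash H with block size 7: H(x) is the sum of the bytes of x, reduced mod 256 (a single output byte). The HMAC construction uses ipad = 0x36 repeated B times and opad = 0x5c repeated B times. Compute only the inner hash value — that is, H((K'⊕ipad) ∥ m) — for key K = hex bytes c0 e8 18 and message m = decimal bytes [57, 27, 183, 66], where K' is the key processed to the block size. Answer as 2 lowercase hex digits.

27

Key hex bytes c0 e8 18 is 3 bytes ≤ B = 7; zero-pad to 7 bytes: K' = c0 e8 18 00 00 00 00.
K' ⊕ ipad = f6 de 2e 36 36 36 36.
Inner input = f6 de 2e 36 36 36 36 ∥ 39 1b b7 42.
Inner hash: sum = 246+222+46+54+54+54+54+57+27+183+66 = 1063; mod 256 = 39 → 27.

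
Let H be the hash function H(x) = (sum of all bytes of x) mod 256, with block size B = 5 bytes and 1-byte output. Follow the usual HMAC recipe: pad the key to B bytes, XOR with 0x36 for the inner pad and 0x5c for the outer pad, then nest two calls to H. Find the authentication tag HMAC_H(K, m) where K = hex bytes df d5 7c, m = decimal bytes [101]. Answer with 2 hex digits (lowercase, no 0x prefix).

cb

Key hex bytes df d5 7c is 3 bytes ≤ B = 5; zero-pad to 5 bytes: K' = df d5 7c 00 00.
K' ⊕ ipad = e9 e3 4a 36 36.  K' ⊕ opad = 83 89 20 5c 5c.
Inner input = (K'⊕ipad) ∥ m = e9 e3 4a 36 36 ∥ 65.
Inner hash: sum = 233+227+74+54+54+101 = 743; mod 256 = 231 → e7.
Outer input = (K'⊕opad) ∥ inner = 83 89 20 5c 5c ∥ e7.
Outer hash (tag): sum = 131+137+32+92+92+231 = 715; mod 256 = 203 → cb.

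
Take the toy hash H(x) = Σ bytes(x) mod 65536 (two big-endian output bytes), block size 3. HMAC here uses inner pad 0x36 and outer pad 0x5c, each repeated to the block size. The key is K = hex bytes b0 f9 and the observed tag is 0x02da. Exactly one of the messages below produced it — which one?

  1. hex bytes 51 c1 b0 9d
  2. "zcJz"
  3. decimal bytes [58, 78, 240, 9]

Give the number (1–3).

Key hex bytes b0 f9 is 2 bytes ≤ B = 3; zero-pad to 3 bytes: K' = b0 f9 00.
K' ⊕ ipad = 86 cf 36; K' ⊕ opad = ec a5 5c.
m1: inner = H(86 cf 36 51 c1 b0 9d) = 03 ea; tag = H(ec a5 5c 03 ea) = 02da ← matches
m2: inner = H(86 cf 36 7a 63 4a 7a) = 03 2c; tag = H(ec a5 5c 03 2c) = 021c
m3: inner = H(86 cf 36 3a 4e f0 09) = 03 0c; tag = H(ec a5 5c 03 0c) = 01fc

1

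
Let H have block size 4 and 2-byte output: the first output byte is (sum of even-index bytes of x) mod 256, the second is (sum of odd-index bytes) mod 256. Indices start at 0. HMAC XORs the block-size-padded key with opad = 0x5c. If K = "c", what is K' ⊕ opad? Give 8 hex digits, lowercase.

3f5c5c5c

Key "c" = 63 is 1 byte ≤ B = 4; zero-pad to 4 bytes: K' = 63 00 00 00.
XOR each byte with 0x5c: 63⊕5c=3f, 00⊕5c=5c, 00⊕5c=5c, 00⊕5c=5c.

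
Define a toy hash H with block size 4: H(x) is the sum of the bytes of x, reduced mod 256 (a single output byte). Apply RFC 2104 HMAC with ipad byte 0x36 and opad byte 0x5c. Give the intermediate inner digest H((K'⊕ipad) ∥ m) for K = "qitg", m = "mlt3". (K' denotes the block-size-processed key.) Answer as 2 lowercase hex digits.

b9

Key "qitg" = 71 69 74 67 is exactly B = 4 bytes: K' = 71 69 74 67.
K' ⊕ ipad = 47 5f 42 51.
Inner input = 47 5f 42 51 ∥ 6d 6c 74 33.
Inner hash: sum = 71+95+66+81+109+108+116+51 = 697; mod 256 = 185 → b9.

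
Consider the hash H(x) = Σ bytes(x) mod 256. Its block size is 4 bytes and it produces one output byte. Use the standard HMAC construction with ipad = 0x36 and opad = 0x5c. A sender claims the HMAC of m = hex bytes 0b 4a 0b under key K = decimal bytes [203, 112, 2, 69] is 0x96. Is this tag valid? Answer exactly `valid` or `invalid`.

invalid

Key decimal bytes [203, 112, 2, 69] = cb 70 02 45 is exactly B = 4 bytes: K' = cb 70 02 45.
K' ⊕ ipad = fd 46 34 73; K' ⊕ opad = 97 2c 5e 19.
Inner hash: sum = 253+70+52+115+11+74+11 = 586; mod 256 = 74 → 4a.
Outer hash (recomputed tag): sum = 151+44+94+25+74 = 388; mod 256 = 132 → 84.
Recomputed tag = 84; claimed = 96 → mismatch.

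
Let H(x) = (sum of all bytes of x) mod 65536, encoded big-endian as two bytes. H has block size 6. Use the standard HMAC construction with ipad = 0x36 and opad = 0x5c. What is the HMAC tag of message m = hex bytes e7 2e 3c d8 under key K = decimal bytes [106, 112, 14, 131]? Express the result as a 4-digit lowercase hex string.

Key decimal bytes [106, 112, 14, 131] = 6a 70 0e 83 is 4 bytes ≤ B = 6; zero-pad to 6 bytes: K' = 6a 70 0e 83 00 00.
K' ⊕ ipad = 5c 46 38 b5 36 36.  K' ⊕ opad = 36 2c 52 df 5c 5c.
Inner input = (K'⊕ipad) ∥ m = 5c 46 38 b5 36 36 ∥ e7 2e 3c d8.
Inner hash: sum = 92+70+56+181+54+54+231+46+60+216 = 1060 → 04 24.
Outer input = (K'⊕opad) ∥ inner = 36 2c 52 df 5c 5c ∥ 04 24.
Outer hash (tag): sum = 54+44+82+223+92+92+4+36 = 627 → 02 73.

0273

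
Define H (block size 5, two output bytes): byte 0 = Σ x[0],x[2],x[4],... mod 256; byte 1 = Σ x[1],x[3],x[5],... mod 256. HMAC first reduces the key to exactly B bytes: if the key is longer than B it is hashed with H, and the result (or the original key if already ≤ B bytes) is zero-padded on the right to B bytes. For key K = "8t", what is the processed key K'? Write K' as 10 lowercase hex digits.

Key "8t" = 38 74 is 2 bytes ≤ B = 5; zero-pad to 5 bytes: K' = 38 74 00 00 00.

3874000000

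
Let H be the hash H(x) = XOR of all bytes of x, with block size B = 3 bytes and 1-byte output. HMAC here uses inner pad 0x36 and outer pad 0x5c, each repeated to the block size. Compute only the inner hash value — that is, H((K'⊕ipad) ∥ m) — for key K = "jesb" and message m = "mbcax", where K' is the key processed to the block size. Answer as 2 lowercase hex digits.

Key "jesb" = 6a 65 73 62 is 4 bytes > B = 3, so hash it first: H(key) = 1e, then zero-pad to 3 bytes: K' = 1e 00 00.
K' ⊕ ipad = 28 36 36.
Inner input = 28 36 36 ∥ 6d 62 63 61 78.
Inner hash: XOR 28⊕36⊕36⊕6d⊕62⊕63⊕61⊕78 = 5d.

5d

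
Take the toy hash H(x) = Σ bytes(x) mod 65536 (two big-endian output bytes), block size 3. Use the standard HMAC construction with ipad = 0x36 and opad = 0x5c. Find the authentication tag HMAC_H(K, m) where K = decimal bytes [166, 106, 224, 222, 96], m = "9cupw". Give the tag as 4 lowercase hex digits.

Key decimal bytes [166, 106, 224, 222, 96] = a6 6a e0 de 60 is 5 bytes > B = 3, so hash it first: H(key) = 03 2e, then zero-pad to 3 bytes: K' = 03 2e 00.
K' ⊕ ipad = 35 18 36.  K' ⊕ opad = 5f 72 5c.
Inner input = (K'⊕ipad) ∥ m = 35 18 36 ∥ 39 63 75 70 77.
Inner hash: sum = 53+24+54+57+99+117+112+119 = 635 → 02 7b.
Outer input = (K'⊕opad) ∥ inner = 5f 72 5c ∥ 02 7b.
Outer hash (tag): sum = 95+114+92+2+123 = 426 → 01 aa.

01aa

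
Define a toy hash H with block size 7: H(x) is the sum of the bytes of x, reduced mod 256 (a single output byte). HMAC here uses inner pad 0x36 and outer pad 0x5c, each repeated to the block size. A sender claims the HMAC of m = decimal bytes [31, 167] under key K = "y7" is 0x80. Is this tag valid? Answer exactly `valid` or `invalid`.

valid

Key "y7" = 79 37 is 2 bytes ≤ B = 7; zero-pad to 7 bytes: K' = 79 37 00 00 00 00 00.
K' ⊕ ipad = 4f 01 36 36 36 36 36; K' ⊕ opad = 25 6b 5c 5c 5c 5c 5c.
Inner hash: sum = 79+1+54+54+54+54+54+31+167 = 548; mod 256 = 36 → 24.
Outer hash (recomputed tag): sum = 37+107+92+92+92+92+92+36 = 640; mod 256 = 128 → 80.
Recomputed tag = 80; claimed = 80 → match.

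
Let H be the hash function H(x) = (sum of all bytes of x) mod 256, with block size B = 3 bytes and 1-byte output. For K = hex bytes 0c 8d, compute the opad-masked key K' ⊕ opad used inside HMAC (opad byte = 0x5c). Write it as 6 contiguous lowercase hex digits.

Key hex bytes 0c 8d is 2 bytes ≤ B = 3; zero-pad to 3 bytes: K' = 0c 8d 00.
XOR each byte with 0x5c: 0c⊕5c=50, 8d⊕5c=d1, 00⊕5c=5c.

50d15c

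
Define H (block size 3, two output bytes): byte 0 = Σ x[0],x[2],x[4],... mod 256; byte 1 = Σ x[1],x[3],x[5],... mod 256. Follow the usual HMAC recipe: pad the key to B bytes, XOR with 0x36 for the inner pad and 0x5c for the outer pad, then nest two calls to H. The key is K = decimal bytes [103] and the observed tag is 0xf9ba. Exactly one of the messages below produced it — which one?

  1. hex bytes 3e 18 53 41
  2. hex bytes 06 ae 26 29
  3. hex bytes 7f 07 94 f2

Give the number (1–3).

2

Key decimal bytes [103] = 67 is 1 byte ≤ B = 3; zero-pad to 3 bytes: K' = 67 00 00.
K' ⊕ ipad = 51 36 36; K' ⊕ opad = 3b 5c 5c.
m1: inner = H(51 36 36 3e 18 53 41) = e0 c7; tag = H(3b 5c 5c e0 c7) = 5e3c
m2: inner = H(51 36 36 06 ae 26 29) = 5e 62; tag = H(3b 5c 5c 5e 62) = f9ba ← matches
m3: inner = H(51 36 36 7f 07 94 f2) = 80 49; tag = H(3b 5c 5c 80 49) = e0dc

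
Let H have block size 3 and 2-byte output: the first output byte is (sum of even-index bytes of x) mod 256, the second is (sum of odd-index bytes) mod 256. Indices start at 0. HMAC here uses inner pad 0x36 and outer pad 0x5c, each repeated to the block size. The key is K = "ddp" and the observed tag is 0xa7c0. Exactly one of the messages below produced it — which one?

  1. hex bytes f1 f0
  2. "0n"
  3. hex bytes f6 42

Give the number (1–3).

1

Key "ddp" = 64 64 70 is exactly B = 3 bytes: K' = 64 64 70.
K' ⊕ ipad = 52 52 46; K' ⊕ opad = 38 38 2c.
m1: inner = H(52 52 46 f1 f0) = 88 43; tag = H(38 38 2c 88 43) = a7c0 ← matches
m2: inner = H(52 52 46 30 6e) = 06 82; tag = H(38 38 2c 06 82) = e63e
m3: inner = H(52 52 46 f6 42) = da 48; tag = H(38 38 2c da 48) = ac12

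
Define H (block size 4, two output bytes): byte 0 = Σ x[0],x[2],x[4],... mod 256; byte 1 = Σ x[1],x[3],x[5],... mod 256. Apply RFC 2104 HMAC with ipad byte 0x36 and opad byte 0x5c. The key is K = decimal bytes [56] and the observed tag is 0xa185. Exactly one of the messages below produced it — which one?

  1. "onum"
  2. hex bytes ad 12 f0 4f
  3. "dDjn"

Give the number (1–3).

2

Key decimal bytes [56] = 38 is 1 byte ≤ B = 4; zero-pad to 4 bytes: K' = 38 00 00 00.
K' ⊕ ipad = 0e 36 36 36; K' ⊕ opad = 64 5c 5c 5c.
m1: inner = H(0e 36 36 36 6f 6e 75 6d) = 28 47; tag = H(64 5c 5c 5c 28 47) = e8ff
m2: inner = H(0e 36 36 36 ad 12 f0 4f) = e1 cd; tag = H(64 5c 5c 5c e1 cd) = a185 ← matches
m3: inner = H(0e 36 36 36 64 44 6a 6e) = 12 1e; tag = H(64 5c 5c 5c 12 1e) = d2d6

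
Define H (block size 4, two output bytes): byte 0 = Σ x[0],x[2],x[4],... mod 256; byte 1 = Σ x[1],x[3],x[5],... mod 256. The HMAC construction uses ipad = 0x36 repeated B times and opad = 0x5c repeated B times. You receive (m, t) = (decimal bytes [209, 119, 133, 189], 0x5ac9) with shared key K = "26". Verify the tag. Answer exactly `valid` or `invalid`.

invalid

Key "26" = 32 36 is 2 bytes ≤ B = 4; zero-pad to 4 bytes: K' = 32 36 00 00.
K' ⊕ ipad = 04 00 36 36; K' ⊕ opad = 6e 6a 5c 5c.
Inner hash: even-index sum = 400 mod 256 = 144; odd-index sum = 362 mod 256 = 106 → 90 6a.
Outer hash (recomputed tag): even-index sum = 346 mod 256 = 90; odd-index sum = 304 mod 256 = 48 → 5a 30.
Recomputed tag = 5a30; claimed = 5ac9 → mismatch.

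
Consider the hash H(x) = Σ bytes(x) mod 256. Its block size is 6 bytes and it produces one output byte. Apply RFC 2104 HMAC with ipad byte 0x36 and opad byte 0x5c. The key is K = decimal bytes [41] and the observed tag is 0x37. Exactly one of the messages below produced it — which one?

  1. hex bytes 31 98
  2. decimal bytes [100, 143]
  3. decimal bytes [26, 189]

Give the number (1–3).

1

Key decimal bytes [41] = 29 is 1 byte ≤ B = 6; zero-pad to 6 bytes: K' = 29 00 00 00 00 00.
K' ⊕ ipad = 1f 36 36 36 36 36; K' ⊕ opad = 75 5c 5c 5c 5c 5c.
m1: inner = H(1f 36 36 36 36 36 31 98) = f6; tag = H(75 5c 5c 5c 5c 5c f6) = 37 ← matches
m2: inner = H(1f 36 36 36 36 36 64 8f) = 20; tag = H(75 5c 5c 5c 5c 5c 20) = 61
m3: inner = H(1f 36 36 36 36 36 1a bd) = 04; tag = H(75 5c 5c 5c 5c 5c 04) = 45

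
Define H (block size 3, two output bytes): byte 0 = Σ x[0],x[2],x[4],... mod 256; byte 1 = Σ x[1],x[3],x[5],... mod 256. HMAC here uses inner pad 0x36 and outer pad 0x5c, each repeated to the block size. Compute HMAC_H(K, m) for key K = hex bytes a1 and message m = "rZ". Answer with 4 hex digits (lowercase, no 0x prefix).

0183

Key hex bytes a1 is 1 byte ≤ B = 3; zero-pad to 3 bytes: K' = a1 00 00.
K' ⊕ ipad = 97 36 36.  K' ⊕ opad = fd 5c 5c.
Inner input = (K'⊕ipad) ∥ m = 97 36 36 ∥ 72 5a.
Inner hash: even-index sum = 295 mod 256 = 39; odd-index sum = 168 mod 256 = 168 → 27 a8.
Outer input = (K'⊕opad) ∥ inner = fd 5c 5c ∥ 27 a8.
Outer hash (tag): even-index sum = 513 mod 256 = 1; odd-index sum = 131 mod 256 = 131 → 01 83.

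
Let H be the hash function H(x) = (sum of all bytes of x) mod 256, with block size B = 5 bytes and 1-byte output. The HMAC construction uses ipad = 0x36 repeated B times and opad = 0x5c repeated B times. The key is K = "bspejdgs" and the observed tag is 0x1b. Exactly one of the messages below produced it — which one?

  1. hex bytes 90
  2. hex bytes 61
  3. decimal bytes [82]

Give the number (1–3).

Key "bspejdgs" = 62 73 70 65 6a 64 67 73 is 8 bytes > B = 5, so hash it first: H(key) = 52, then zero-pad to 5 bytes: K' = 52 00 00 00 00.
K' ⊕ ipad = 64 36 36 36 36; K' ⊕ opad = 0e 5c 5c 5c 5c.
m1: inner = H(64 36 36 36 36 90) = cc; tag = H(0e 5c 5c 5c 5c cc) = 4a
m2: inner = H(64 36 36 36 36 61) = 9d; tag = H(0e 5c 5c 5c 5c 9d) = 1b ← matches
m3: inner = H(64 36 36 36 36 52) = 8e; tag = H(0e 5c 5c 5c 5c 8e) = 0c

2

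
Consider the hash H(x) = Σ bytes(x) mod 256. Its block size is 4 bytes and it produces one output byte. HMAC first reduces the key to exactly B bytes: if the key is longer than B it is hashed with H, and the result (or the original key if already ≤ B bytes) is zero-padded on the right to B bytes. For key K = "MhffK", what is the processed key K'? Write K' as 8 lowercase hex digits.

cc000000

|K| = 5 > B = 4, so first hash the key.
H(K): sum = 77+104+102+102+75 = 460; mod 256 = 204 → cc.
Zero-pad H(K) = cc to 4 bytes: K' = cc 00 00 00.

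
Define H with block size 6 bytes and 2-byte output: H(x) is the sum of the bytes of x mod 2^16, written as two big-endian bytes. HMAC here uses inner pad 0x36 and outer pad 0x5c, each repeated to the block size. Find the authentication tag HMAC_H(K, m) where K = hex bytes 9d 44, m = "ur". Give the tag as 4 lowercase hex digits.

0327

Key hex bytes 9d 44 is 2 bytes ≤ B = 6; zero-pad to 6 bytes: K' = 9d 44 00 00 00 00.
K' ⊕ ipad = ab 72 36 36 36 36.  K' ⊕ opad = c1 18 5c 5c 5c 5c.
Inner input = (K'⊕ipad) ∥ m = ab 72 36 36 36 36 ∥ 75 72.
Inner hash: sum = 171+114+54+54+54+54+117+114 = 732 → 02 dc.
Outer input = (K'⊕opad) ∥ inner = c1 18 5c 5c 5c 5c ∥ 02 dc.
Outer hash (tag): sum = 193+24+92+92+92+92+2+220 = 807 → 03 27.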